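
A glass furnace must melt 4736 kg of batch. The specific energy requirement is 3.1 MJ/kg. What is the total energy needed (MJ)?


Total energy = mass * specific energy
  E = 4736 * 3.1 = 14681.6 MJ

14681.6 MJ


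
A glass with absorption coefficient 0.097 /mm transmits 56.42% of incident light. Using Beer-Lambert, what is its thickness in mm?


Rearrange T = exp(-alpha * thickness):
  thickness = -ln(T) / alpha
  T = 56.42/100 = 0.5642
  ln(T) = -0.57235
  -ln(T) = 0.57235
  thickness = 0.57235 / 0.097 = 5.9 mm

5.9 mm


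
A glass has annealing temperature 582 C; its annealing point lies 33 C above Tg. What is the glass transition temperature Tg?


Rearrange T_anneal = Tg + offset for Tg:
  Tg = T_anneal - offset = 582 - 33 = 549 C

549 C


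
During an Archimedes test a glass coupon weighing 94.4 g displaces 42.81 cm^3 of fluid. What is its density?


Use the definition of density:
  rho = mass / volume
  rho = 94.4 / 42.81 = 2.205 g/cm^3

2.205 g/cm^3


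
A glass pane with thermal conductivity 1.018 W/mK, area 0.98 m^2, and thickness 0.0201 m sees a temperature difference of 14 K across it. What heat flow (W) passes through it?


Fourier's law: Q = k * A * dT / t
  Q = 1.018 * 0.98 * 14 / 0.0201
  Q = 13.96696 / 0.0201 = 694.9 W

694.9 W


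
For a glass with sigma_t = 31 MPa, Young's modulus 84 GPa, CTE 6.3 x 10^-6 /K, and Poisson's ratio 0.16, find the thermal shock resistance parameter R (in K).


Thermal shock resistance: R = sigma * (1 - nu) / (E * alpha)
  Numerator = 31 * (1 - 0.16) = 26.04
  Denominator = 84 * 1000 * (6.3 x 10^-6) = 0.5292
  R = 26.04 / 0.5292 = 49.2 K

49.2 K


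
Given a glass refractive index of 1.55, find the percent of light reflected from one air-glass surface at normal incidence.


Fresnel reflectance at normal incidence:
  R = ((n - 1)/(n + 1))^2
  (n - 1)/(n + 1) = (1.55 - 1)/(1.55 + 1) = 0.215686
  R = 0.215686^2 = 0.0465205
  R(%) = 0.0465205 * 100 = 4.652%

4.652%


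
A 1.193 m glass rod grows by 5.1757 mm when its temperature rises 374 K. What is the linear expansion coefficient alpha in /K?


Rearrange dL = alpha * L0 * dT for alpha:
  alpha = dL / (L0 * dT)
  alpha = (5.1757 / 1000) / (1.193 * 374) = 0.0000116 /K = 1.16 x 10^-5 /K

1.16 x 10^-5 /K


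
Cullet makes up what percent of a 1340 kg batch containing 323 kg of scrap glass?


Cullet ratio = (cullet mass / total batch mass) * 100
  Ratio = 323 / 1340 * 100 = 24.1%

24.1%


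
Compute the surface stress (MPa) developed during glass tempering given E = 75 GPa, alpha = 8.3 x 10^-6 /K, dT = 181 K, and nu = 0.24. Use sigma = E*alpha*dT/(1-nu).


Tempering stress: sigma = E * alpha * dT / (1 - nu)
  E (MPa) = 75 * 1000 = 75000
  Numerator = 75000 * (8.3 x 10^-6) * 181 = 112.6725
  Denominator = 1 - 0.24 = 0.76
  sigma = 112.6725 / 0.76 = 148.3 MPa

148.3 MPa


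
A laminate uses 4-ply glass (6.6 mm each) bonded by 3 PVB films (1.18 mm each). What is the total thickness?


Total thickness = glass contribution + PVB contribution
  Glass: 4 * 6.6 = 26.4 mm
  PVB: 3 * 1.18 = 3.54 mm
  Total = 26.4 + 3.54 = 29.94 mm

29.94 mm


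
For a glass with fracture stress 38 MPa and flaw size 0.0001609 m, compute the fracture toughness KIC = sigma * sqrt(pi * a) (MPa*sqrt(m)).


Fracture toughness: KIC = sigma * sqrt(pi * a)
  pi * a = pi * 0.0001609 = 0.000505482
  sqrt(pi * a) = 0.022483
  KIC = 38 * 0.022483 = 0.854 MPa*sqrt(m)

0.854 MPa*sqrt(m)


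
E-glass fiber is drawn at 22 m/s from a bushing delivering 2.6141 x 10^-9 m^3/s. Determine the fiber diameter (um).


Cross-sectional area from continuity:
  A = Q / v = 2.6141 x 10^-9 / 22 = 1.188227 x 10^-10 m^2
Diameter from circular cross-section:
  d = sqrt(4A / pi) * 10^6 (m -> um)
  d = sqrt(4 * 1.188227 x 10^-10 / pi) * 10^6 = 12.3 um

12.3 um


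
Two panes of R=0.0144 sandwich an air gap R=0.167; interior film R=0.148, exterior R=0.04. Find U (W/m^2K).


Total thermal resistance (series):
  R_total = R_in + R_glass + R_air + R_glass + R_out
  R_total = 0.148 + 0.0144 + 0.167 + 0.0144 + 0.04 = 0.3838 m^2K/W
U-value = 1 / R_total = 1 / 0.3838 = 2.606 W/m^2K

2.606 W/m^2K


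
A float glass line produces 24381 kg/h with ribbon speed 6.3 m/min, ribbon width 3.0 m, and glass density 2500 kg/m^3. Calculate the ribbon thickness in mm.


Ribbon cross-section from mass balance:
  Volume rate = throughput / density = 24381 / 2500 = 9.7524 m^3/h
  thickness = volume rate / (speed * 60 * width), i.e.
  thickness = throughput / (60 * speed * width * density) * 1000
  thickness = 24381 / (60 * 6.3 * 3.0 * 2500) * 1000 = 8.6 mm

8.6 mm


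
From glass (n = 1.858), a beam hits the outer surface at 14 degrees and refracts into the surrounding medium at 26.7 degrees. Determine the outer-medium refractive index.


Apply Snell's law: n1 * sin(theta1) = n2 * sin(theta2)
  n2 = n1 * sin(theta1) / sin(theta2)
  sin(14) = 0.241922
  sin(26.7) = 0.449319
  n2 = 1.858 * 0.241922 / 0.449319 = 1.0004

1.0004


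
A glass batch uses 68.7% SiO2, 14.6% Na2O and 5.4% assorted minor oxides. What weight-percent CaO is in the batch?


Pieces sum to 100%:
  CaO = 100 - (SiO2 + Na2O + others)
  CaO = 100 - (68.7 + 14.6 + 5.4) = 11.3%

11.3%


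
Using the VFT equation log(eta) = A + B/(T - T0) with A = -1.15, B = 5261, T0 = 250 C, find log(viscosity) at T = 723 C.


VFT equation: log(eta) = A + B / (T - T0)
  T - T0 = 723 - 250 = 473
  B / (T - T0) = 5261 / 473 = 11.123
  log(eta) = -1.15 + 11.123 = 9.973

9.973


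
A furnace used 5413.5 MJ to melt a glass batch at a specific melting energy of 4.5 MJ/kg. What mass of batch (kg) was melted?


Rearrange E = m * s for m:
  m = E / s
  m = 5413.5 / 4.5 = 1203.0 kg

1203.0 kg


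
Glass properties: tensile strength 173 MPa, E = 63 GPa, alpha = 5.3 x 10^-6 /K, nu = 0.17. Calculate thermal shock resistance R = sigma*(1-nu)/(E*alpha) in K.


Thermal shock resistance: R = sigma * (1 - nu) / (E * alpha)
  Numerator = 173 * (1 - 0.17) = 143.59
  Denominator = 63 * 1000 * (5.3 x 10^-6) = 0.3339
  R = 143.59 / 0.3339 = 430.0 K

430.0 K


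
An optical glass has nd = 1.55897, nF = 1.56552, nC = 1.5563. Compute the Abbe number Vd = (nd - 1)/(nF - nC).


Abbe number formula: Vd = (nd - 1) / (nF - nC)
  nd - 1 = 1.55897 - 1 = 0.55897
  nF - nC = 1.56552 - 1.5563 = 0.00922
  Vd = 0.55897 / 0.00922 = 60.63

60.63


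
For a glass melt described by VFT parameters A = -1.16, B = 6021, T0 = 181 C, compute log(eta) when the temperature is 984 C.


VFT equation: log(eta) = A + B / (T - T0)
  T - T0 = 984 - 181 = 803
  B / (T - T0) = 6021 / 803 = 7.498
  log(eta) = -1.16 + 7.498 = 6.338

6.338


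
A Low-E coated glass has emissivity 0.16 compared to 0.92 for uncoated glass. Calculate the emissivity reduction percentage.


Percentage reduction = (1 - coated/uncoated) * 100
  Ratio = 0.16 / 0.92 = 0.1739
  Reduction = (1 - 0.1739) * 100 = 82.6%

82.6%


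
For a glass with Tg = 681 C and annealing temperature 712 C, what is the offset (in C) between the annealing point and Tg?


Offset = T_anneal - Tg:
  offset = 712 - 681 = 31 C

31 C


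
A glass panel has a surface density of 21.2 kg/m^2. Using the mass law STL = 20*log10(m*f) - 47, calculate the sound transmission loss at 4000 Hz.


Mass law: STL = 20 * log10(m * f) - 47
  m * f = 21.2 * 4000 = 84800
  log10(84800) = 4.9284
  STL = 20 * 4.9284 - 47 = 98.568 - 47 = 51.6 dB

51.6 dB


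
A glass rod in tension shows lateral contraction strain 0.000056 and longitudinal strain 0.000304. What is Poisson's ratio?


Poisson's ratio: nu = lateral strain / axial strain
  nu = 0.000056 / 0.000304 = 0.1842

0.1842


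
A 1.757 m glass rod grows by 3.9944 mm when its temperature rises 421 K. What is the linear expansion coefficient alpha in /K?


Rearrange dL = alpha * L0 * dT for alpha:
  alpha = dL / (L0 * dT)
  alpha = (3.9944 / 1000) / (1.757 * 421) = 0.0000054 /K = 5.4 x 10^-6 /K

5.4 x 10^-6 /K


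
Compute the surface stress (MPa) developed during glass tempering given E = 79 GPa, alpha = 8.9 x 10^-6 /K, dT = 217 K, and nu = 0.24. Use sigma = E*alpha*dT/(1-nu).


Tempering stress: sigma = E * alpha * dT / (1 - nu)
  E (MPa) = 79 * 1000 = 79000
  Numerator = 79000 * (8.9 x 10^-6) * 217 = 152.5727
  Denominator = 1 - 0.24 = 0.76
  sigma = 152.5727 / 0.76 = 200.8 MPa

200.8 MPa


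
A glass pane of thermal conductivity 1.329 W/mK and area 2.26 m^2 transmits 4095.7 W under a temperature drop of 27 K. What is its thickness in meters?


Fourier's law: t = k * A * dT / Q
  t = 1.329 * 2.26 * 27 / 4095.7
  t = 81.09558 / 4095.7 = 0.0198 m

0.0198 m


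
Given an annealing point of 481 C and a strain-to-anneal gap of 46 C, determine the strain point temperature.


Strain point = annealing point - difference:
  T_strain = 481 - 46 = 435 C

435 C


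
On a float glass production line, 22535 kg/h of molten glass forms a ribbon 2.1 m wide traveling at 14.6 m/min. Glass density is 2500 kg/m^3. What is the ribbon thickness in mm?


Ribbon cross-section from mass balance:
  Volume rate = throughput / density = 22535 / 2500 = 9.014 m^3/h
  thickness = volume rate / (speed * 60 * width), i.e.
  thickness = throughput / (60 * speed * width * density) * 1000
  thickness = 22535 / (60 * 14.6 * 2.1 * 2500) * 1000 = 4.9 mm

4.9 mm


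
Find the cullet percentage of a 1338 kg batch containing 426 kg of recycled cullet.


Cullet ratio = (cullet mass / total batch mass) * 100
  Ratio = 426 / 1338 * 100 = 31.84%

31.84%


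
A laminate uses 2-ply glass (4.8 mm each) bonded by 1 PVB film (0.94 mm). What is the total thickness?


Total thickness = glass contribution + PVB contribution
  Glass: 2 * 4.8 = 9.6 mm
  PVB: 1 * 0.94 = 0.94 mm
  Total = 9.6 + 0.94 = 10.54 mm

10.54 mm


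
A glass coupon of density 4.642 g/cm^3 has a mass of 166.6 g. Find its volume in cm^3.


Rearrange rho = m / V:
  V = m / rho
  V = 166.6 / 4.642 = 35.89 cm^3

35.89 cm^3


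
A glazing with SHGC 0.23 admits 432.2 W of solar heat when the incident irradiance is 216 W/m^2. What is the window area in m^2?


Rearrange Q = Area * SHGC * Irradiance:
  Area = Q / (SHGC * Irradiance)
  Area = 432.2 / (0.23 * 216) = 8.7 m^2

8.7 m^2


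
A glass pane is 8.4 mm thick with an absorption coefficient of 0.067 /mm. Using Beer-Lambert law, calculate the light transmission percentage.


Beer-Lambert law: T = exp(-alpha * thickness)
  exponent = -0.067 * 8.4 = -0.5628
  T = exp(-0.5628) = 0.5696
  Percentage = 0.5696 * 100 = 56.96%

56.96%


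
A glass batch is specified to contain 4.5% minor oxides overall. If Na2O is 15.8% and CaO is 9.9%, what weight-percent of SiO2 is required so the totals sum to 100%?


Known pieces sum to 100%:
  SiO2 = 100 - (others + Na2O + CaO)
  SiO2 = 100 - (4.5 + 15.8 + 9.9) = 69.8%

69.8%


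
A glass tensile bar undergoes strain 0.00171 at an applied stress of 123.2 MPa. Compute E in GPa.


Young's modulus: E = stress / strain
  E = 123.2 MPa / 0.00171 = 72046.78 MPa
Convert to GPa: 72046.78 / 1000 = 72.05 GPa

72.05 GPa


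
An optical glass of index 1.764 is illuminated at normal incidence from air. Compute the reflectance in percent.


Fresnel reflectance at normal incidence:
  R = ((n - 1)/(n + 1))^2
  (n - 1)/(n + 1) = (1.764 - 1)/(1.764 + 1) = 0.276411
  R = 0.276411^2 = 0.076403
  R(%) = 0.076403 * 100 = 7.64%

7.64%


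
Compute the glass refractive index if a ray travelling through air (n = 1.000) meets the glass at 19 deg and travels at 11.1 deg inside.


Apply Snell's law: n1 * sin(theta1) = n2 * sin(theta2)
  n2 = n1 * sin(theta1) / sin(theta2)
  sin(19) = 0.325568
  sin(11.1) = 0.192522
  n2 = 1.000 * 0.325568 / 0.192522 = 1.6911

1.6911


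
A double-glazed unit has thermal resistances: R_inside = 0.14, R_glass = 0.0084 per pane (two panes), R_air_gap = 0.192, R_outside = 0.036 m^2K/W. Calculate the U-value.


Total thermal resistance (series):
  R_total = R_in + R_glass + R_air + R_glass + R_out
  R_total = 0.14 + 0.0084 + 0.192 + 0.0084 + 0.036 = 0.3848 m^2K/W
U-value = 1 / R_total = 1 / 0.3848 = 2.599 W/m^2K

2.599 W/m^2K


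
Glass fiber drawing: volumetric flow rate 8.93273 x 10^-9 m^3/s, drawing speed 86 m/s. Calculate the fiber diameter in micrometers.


Cross-sectional area from continuity:
  A = Q / v = 8.93273 x 10^-9 / 86 = 1.03869 x 10^-10 m^2
Diameter from circular cross-section:
  d = sqrt(4A / pi) * 10^6 (m -> um)
  d = sqrt(4 * 1.03869 x 10^-10 / pi) * 10^6 = 11.5 um

11.5 um


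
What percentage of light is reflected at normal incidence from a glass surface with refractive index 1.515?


Fresnel reflectance at normal incidence:
  R = ((n - 1)/(n + 1))^2
  (n - 1)/(n + 1) = (1.515 - 1)/(1.515 + 1) = 0.204771
  R = 0.204771^2 = 0.0419312
  R(%) = 0.0419312 * 100 = 4.193%

4.193%


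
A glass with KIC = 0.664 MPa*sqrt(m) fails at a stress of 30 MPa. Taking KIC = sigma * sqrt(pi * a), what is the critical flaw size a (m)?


Rearrange KIC = sigma * sqrt(pi * a):
  sqrt(pi * a) = KIC / sigma
  sqrt(pi * a) = 0.664 / 30 = 0.022133
  a = (KIC / sigma)^2 / pi
  a = 0.022133^2 / pi = 0.0001559 m

0.0001559 m


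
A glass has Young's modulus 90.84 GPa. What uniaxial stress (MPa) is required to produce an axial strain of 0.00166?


Rearrange E = sigma / epsilon:
  sigma = E * epsilon
  E (MPa) = 90.84 * 1000 = 90840
  sigma = 90840 * 0.00166 = 150.79 MPa

150.79 MPa


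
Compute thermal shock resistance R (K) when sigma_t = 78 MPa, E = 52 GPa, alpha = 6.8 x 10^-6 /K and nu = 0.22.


Thermal shock resistance: R = sigma * (1 - nu) / (E * alpha)
  Numerator = 78 * (1 - 0.22) = 60.84
  Denominator = 52 * 1000 * (6.8 x 10^-6) = 0.3536
  R = 60.84 / 0.3536 = 172.1 K

172.1 K


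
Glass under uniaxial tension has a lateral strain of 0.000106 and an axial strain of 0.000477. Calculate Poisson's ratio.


Poisson's ratio: nu = lateral strain / axial strain
  nu = 0.000106 / 0.000477 = 0.2222

0.2222


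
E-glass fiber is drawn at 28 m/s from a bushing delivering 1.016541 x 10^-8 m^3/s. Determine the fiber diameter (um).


Cross-sectional area from continuity:
  A = Q / v = 1.016541 x 10^-8 / 28 = 3.630504 x 10^-10 m^2
Diameter from circular cross-section:
  d = sqrt(4A / pi) * 10^6 (m -> um)
  d = sqrt(4 * 3.630504 x 10^-10 / pi) * 10^6 = 21.5 um

21.5 um


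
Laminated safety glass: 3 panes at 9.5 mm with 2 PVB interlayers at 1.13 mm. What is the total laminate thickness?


Total thickness = glass contribution + PVB contribution
  Glass: 3 * 9.5 = 28.5 mm
  PVB: 2 * 1.13 = 2.26 mm
  Total = 28.5 + 2.26 = 30.76 mm

30.76 mm


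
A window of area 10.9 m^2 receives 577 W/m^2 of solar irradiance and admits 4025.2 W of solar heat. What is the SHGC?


Rearrange Q = Area * SHGC * Irradiance:
  SHGC = Q / (Area * Irradiance)
  SHGC = 4025.2 / (10.9 * 577) = 0.64

0.64


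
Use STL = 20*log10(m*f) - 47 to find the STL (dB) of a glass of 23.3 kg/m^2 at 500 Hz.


Mass law: STL = 20 * log10(m * f) - 47
  m * f = 23.3 * 500 = 11650
  log10(11650) = 4.06633
  STL = 20 * 4.06633 - 47 = 81.3266 - 47 = 34.3 dB

34.3 dB


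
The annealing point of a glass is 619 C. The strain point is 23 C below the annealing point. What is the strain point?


Strain point = annealing point - difference:
  T_strain = 619 - 23 = 596 C

596 C


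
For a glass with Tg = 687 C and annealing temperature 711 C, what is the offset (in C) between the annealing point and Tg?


Offset = T_anneal - Tg:
  offset = 711 - 687 = 24 C

24 C


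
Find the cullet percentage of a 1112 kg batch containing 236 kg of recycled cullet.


Cullet ratio = (cullet mass / total batch mass) * 100
  Ratio = 236 / 1112 * 100 = 21.22%

21.22%


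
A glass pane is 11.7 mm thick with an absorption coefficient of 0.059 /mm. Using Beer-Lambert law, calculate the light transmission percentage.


Beer-Lambert law: T = exp(-alpha * thickness)
  exponent = -0.059 * 11.7 = -0.6903
  T = exp(-0.6903) = 0.5014
  Percentage = 0.5014 * 100 = 50.14%

50.14%


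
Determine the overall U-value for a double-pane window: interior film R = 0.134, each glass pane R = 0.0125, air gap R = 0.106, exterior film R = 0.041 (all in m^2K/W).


Total thermal resistance (series):
  R_total = R_in + R_glass + R_air + R_glass + R_out
  R_total = 0.134 + 0.0125 + 0.106 + 0.0125 + 0.041 = 0.306 m^2K/W
U-value = 1 / R_total = 1 / 0.306 = 3.268 W/m^2K

3.268 W/m^2K


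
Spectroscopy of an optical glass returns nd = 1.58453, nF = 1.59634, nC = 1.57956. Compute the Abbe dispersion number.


Abbe number formula: Vd = (nd - 1) / (nF - nC)
  nd - 1 = 1.58453 - 1 = 0.58453
  nF - nC = 1.59634 - 1.57956 = 0.01678
  Vd = 0.58453 / 0.01678 = 34.83

34.83


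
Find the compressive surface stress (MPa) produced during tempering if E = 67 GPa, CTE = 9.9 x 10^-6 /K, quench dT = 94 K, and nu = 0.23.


Tempering stress: sigma = E * alpha * dT / (1 - nu)
  E (MPa) = 67 * 1000 = 67000
  Numerator = 67000 * (9.9 x 10^-6) * 94 = 62.3502
  Denominator = 1 - 0.23 = 0.77
  sigma = 62.3502 / 0.77 = 81.0 MPa

81.0 MPa


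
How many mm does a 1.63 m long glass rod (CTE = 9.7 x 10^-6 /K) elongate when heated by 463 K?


Thermal expansion formula: dL = alpha * L0 * dT
  dL = (9.7 x 10^-6) * 1.63 * 463 = 0.00732049 m
Convert to mm: 0.00732049 * 1000 = 7.3205 mm

7.3205 mm


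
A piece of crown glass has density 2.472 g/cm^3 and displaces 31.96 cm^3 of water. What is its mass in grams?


Rearrange rho = m / V:
  m = rho * V
  m = 2.472 * 31.96 = 79.005 g

79.005 g


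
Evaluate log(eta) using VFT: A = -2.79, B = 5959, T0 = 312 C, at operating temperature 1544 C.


VFT equation: log(eta) = A + B / (T - T0)
  T - T0 = 1544 - 312 = 1232
  B / (T - T0) = 5959 / 1232 = 4.837
  log(eta) = -2.79 + 4.837 = 2.047

2.047


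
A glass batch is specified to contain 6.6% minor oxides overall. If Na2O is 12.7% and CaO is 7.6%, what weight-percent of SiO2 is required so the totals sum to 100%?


Known pieces sum to 100%:
  SiO2 = 100 - (others + Na2O + CaO)
  SiO2 = 100 - (6.6 + 12.7 + 7.6) = 73.1%

73.1%


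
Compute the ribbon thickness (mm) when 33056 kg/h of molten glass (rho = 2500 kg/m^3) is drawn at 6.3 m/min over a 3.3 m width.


Ribbon cross-section from mass balance:
  Volume rate = throughput / density = 33056 / 2500 = 13.2224 m^3/h
  thickness = volume rate / (speed * 60 * width), i.e.
  thickness = throughput / (60 * speed * width * density) * 1000
  thickness = 33056 / (60 * 6.3 * 3.3 * 2500) * 1000 = 10.6 mm

10.6 mm


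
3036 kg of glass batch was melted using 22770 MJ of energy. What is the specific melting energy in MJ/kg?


Rearrange E = m * s for s:
  s = E / m
  s = 22770 / 3036 = 7.5 MJ/kg

7.5 MJ/kg


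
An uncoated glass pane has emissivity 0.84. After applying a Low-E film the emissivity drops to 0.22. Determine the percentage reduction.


Percentage reduction = (1 - coated/uncoated) * 100
  Ratio = 0.22 / 0.84 = 0.2619
  Reduction = (1 - 0.2619) * 100 = 73.8%

73.8%


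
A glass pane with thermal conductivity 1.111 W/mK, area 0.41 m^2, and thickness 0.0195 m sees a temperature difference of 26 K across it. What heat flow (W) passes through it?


Fourier's law: Q = k * A * dT / t
  Q = 1.111 * 0.41 * 26 / 0.0195
  Q = 11.84326 / 0.0195 = 607.3 W

607.3 W


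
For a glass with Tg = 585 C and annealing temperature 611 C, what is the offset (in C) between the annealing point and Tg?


Offset = T_anneal - Tg:
  offset = 611 - 585 = 26 C

26 C


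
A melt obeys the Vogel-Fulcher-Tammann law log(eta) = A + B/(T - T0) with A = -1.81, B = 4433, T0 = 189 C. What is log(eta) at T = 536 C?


VFT equation: log(eta) = A + B / (T - T0)
  T - T0 = 536 - 189 = 347
  B / (T - T0) = 4433 / 347 = 12.775
  log(eta) = -1.81 + 12.775 = 10.965

10.965


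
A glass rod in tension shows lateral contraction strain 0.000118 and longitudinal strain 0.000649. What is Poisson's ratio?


Poisson's ratio: nu = lateral strain / axial strain
  nu = 0.000118 / 0.000649 = 0.1818

0.1818


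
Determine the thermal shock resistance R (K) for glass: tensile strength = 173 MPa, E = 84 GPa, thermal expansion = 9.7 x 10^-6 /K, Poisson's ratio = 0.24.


Thermal shock resistance: R = sigma * (1 - nu) / (E * alpha)
  Numerator = 173 * (1 - 0.24) = 131.48
  Denominator = 84 * 1000 * (9.7 x 10^-6) = 0.8148
  R = 131.48 / 0.8148 = 161.4 K

161.4 K


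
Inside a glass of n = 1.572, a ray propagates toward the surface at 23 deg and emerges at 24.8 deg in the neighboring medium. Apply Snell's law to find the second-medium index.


Apply Snell's law: n1 * sin(theta1) = n2 * sin(theta2)
  n2 = n1 * sin(theta1) / sin(theta2)
  sin(23) = 0.390731
  sin(24.8) = 0.419452
  n2 = 1.572 * 0.390731 / 0.419452 = 1.4644

1.4644


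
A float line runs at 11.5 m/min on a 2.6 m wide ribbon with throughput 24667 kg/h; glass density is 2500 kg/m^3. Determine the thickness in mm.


Ribbon cross-section from mass balance:
  Volume rate = throughput / density = 24667 / 2500 = 9.8668 m^3/h
  thickness = volume rate / (speed * 60 * width), i.e.
  thickness = throughput / (60 * speed * width * density) * 1000
  thickness = 24667 / (60 * 11.5 * 2.6 * 2500) * 1000 = 5.5 mm

5.5 mm


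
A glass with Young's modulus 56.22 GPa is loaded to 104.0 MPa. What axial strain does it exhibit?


Rearrange E = sigma / epsilon:
  epsilon = sigma / E
  E (MPa) = 56.22 * 1000 = 56220
  epsilon = 104.0 / 56220 = 0.00185

0.00185


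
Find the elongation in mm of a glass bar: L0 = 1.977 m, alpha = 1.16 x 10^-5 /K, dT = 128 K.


Thermal expansion formula: dL = alpha * L0 * dT
  dL = (1.16 x 10^-5) * 1.977 * 128 = 0.00293545 m
Convert to mm: 0.00293545 * 1000 = 2.9354 mm

2.9354 mm


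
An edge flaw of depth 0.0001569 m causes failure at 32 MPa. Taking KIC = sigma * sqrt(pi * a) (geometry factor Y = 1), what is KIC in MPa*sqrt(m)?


Fracture toughness: KIC = sigma * sqrt(pi * a)
  pi * a = pi * 0.0001569 = 0.000492916
  sqrt(pi * a) = 0.022202
  KIC = 32 * 0.022202 = 0.71 MPa*sqrt(m)

0.71 MPa*sqrt(m)


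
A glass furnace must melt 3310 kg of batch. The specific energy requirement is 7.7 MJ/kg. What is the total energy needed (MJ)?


Total energy = mass * specific energy
  E = 3310 * 7.7 = 25487 MJ

25487 MJ


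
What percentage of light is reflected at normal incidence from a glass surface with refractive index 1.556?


Fresnel reflectance at normal incidence:
  R = ((n - 1)/(n + 1))^2
  (n - 1)/(n + 1) = (1.556 - 1)/(1.556 + 1) = 0.217527
  R = 0.217527^2 = 0.047318
  R(%) = 0.047318 * 100 = 4.732%

4.732%


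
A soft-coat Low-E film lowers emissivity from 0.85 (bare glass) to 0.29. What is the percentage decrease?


Percentage reduction = (1 - coated/uncoated) * 100
  Ratio = 0.29 / 0.85 = 0.3412
  Reduction = (1 - 0.3412) * 100 = 65.9%

65.9%


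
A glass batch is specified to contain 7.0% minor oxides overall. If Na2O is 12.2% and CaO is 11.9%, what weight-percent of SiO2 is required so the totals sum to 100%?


Known pieces sum to 100%:
  SiO2 = 100 - (others + Na2O + CaO)
  SiO2 = 100 - (7.0 + 12.2 + 11.9) = 68.9%

68.9%


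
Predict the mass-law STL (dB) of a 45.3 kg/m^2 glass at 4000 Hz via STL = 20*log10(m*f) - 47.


Mass law: STL = 20 * log10(m * f) - 47
  m * f = 45.3 * 4000 = 181200
  log10(181200) = 5.25816
  STL = 20 * 5.25816 - 47 = 105.1632 - 47 = 58.2 dB

58.2 dB


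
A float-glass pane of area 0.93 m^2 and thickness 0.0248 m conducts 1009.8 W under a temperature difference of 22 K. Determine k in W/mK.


Fourier's law rearranged: k = Q * t / (A * dT)
  Numerator = 1009.8 * 0.0248 = 25.04304
  Denominator = 0.93 * 22 = 20.46
  k = 25.04304 / 20.46 = 1.224 W/mK

1.224 W/mK


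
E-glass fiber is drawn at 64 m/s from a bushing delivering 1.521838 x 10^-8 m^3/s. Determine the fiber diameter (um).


Cross-sectional area from continuity:
  A = Q / v = 1.521838 x 10^-8 / 64 = 2.377872 x 10^-10 m^2
Diameter from circular cross-section:
  d = sqrt(4A / pi) * 10^6 (m -> um)
  d = sqrt(4 * 2.377872 x 10^-10 / pi) * 10^6 = 17.4 um

17.4 um


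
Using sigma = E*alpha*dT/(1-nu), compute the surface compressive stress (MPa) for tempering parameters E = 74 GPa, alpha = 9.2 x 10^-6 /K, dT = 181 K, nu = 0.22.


Tempering stress: sigma = E * alpha * dT / (1 - nu)
  E (MPa) = 74 * 1000 = 74000
  Numerator = 74000 * (9.2 x 10^-6) * 181 = 123.2248
  Denominator = 1 - 0.22 = 0.78
  sigma = 123.2248 / 0.78 = 158.0 MPa

158.0 MPa


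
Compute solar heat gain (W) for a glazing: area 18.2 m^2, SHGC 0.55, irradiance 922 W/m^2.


Solar heat gain: Q = Area * SHGC * Irradiance
  Q = 18.2 * 0.55 * 922 = 9229.2 W

9229.2 W


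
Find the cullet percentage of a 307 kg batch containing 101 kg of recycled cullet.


Cullet ratio = (cullet mass / total batch mass) * 100
  Ratio = 101 / 307 * 100 = 32.9%

32.9%


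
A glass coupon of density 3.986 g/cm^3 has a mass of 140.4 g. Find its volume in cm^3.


Rearrange rho = m / V:
  V = m / rho
  V = 140.4 / 3.986 = 35.223 cm^3

35.223 cm^3


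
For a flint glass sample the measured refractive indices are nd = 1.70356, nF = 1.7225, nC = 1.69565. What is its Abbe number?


Abbe number formula: Vd = (nd - 1) / (nF - nC)
  nd - 1 = 1.70356 - 1 = 0.70356
  nF - nC = 1.7225 - 1.69565 = 0.02685
  Vd = 0.70356 / 0.02685 = 26.2

26.2


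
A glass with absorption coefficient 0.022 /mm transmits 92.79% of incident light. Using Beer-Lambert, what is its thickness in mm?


Rearrange T = exp(-alpha * thickness):
  thickness = -ln(T) / alpha
  T = 92.79/100 = 0.9279
  ln(T) = -0.07483
  -ln(T) = 0.07483
  thickness = 0.07483 / 0.022 = 3.4 mm

3.4 mm


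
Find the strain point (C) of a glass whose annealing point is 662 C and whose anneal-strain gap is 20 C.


Strain point = annealing point - difference:
  T_strain = 662 - 20 = 642 C

642 C


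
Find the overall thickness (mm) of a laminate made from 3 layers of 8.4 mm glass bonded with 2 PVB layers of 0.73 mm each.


Total thickness = glass contribution + PVB contribution
  Glass: 3 * 8.4 = 25.2 mm
  PVB: 2 * 0.73 = 1.46 mm
  Total = 25.2 + 1.46 = 26.66 mm

26.66 mm


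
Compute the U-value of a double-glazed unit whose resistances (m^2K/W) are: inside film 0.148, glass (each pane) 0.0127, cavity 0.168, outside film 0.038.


Total thermal resistance (series):
  R_total = R_in + R_glass + R_air + R_glass + R_out
  R_total = 0.148 + 0.0127 + 0.168 + 0.0127 + 0.038 = 0.3794 m^2K/W
U-value = 1 / R_total = 1 / 0.3794 = 2.636 W/m^2K

2.636 W/m^2K


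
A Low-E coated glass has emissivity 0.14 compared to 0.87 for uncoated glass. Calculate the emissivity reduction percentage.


Percentage reduction = (1 - coated/uncoated) * 100
  Ratio = 0.14 / 0.87 = 0.1609
  Reduction = (1 - 0.1609) * 100 = 83.9%

83.9%


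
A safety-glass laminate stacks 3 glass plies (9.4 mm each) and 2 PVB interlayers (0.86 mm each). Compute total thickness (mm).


Total thickness = glass contribution + PVB contribution
  Glass: 3 * 9.4 = 28.2 mm
  PVB: 2 * 0.86 = 1.72 mm
  Total = 28.2 + 1.72 = 29.92 mm

29.92 mm


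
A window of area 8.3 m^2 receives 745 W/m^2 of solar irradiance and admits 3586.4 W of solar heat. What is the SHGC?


Rearrange Q = Area * SHGC * Irradiance:
  SHGC = Q / (Area * Irradiance)
  SHGC = 3586.4 / (8.3 * 745) = 0.58

0.58


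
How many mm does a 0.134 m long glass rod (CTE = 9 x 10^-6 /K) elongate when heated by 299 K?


Thermal expansion formula: dL = alpha * L0 * dT
  dL = (9 x 10^-6) * 0.134 * 299 = 0.00036059 m
Convert to mm: 0.00036059 * 1000 = 0.3606 mm

0.3606 mm


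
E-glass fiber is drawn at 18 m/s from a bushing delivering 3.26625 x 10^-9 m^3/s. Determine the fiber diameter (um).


Cross-sectional area from continuity:
  A = Q / v = 3.26625 x 10^-9 / 18 = 1.814583 x 10^-10 m^2
Diameter from circular cross-section:
  d = sqrt(4A / pi) * 10^6 (m -> um)
  d = sqrt(4 * 1.814583 x 10^-10 / pi) * 10^6 = 15.2 um

15.2 um


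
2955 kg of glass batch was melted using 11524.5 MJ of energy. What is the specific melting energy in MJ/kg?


Rearrange E = m * s for s:
  s = E / m
  s = 11524.5 / 2955 = 3.9 MJ/kg

3.9 MJ/kg


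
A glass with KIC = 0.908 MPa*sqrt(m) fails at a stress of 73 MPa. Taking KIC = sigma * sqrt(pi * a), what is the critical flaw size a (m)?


Rearrange KIC = sigma * sqrt(pi * a):
  sqrt(pi * a) = KIC / sigma
  sqrt(pi * a) = 0.908 / 73 = 0.012438
  a = (KIC / sigma)^2 / pi
  a = 0.012438^2 / pi = 0.0000492 m

0.0000492 m


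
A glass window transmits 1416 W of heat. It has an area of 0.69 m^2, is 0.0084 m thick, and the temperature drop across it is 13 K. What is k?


Fourier's law rearranged: k = Q * t / (A * dT)
  Numerator = 1416 * 0.0084 = 11.8944
  Denominator = 0.69 * 13 = 8.97
  k = 11.8944 / 8.97 = 1.326 W/mK

1.326 W/mK


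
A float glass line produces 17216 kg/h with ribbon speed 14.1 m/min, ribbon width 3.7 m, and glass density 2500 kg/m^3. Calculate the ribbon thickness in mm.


Ribbon cross-section from mass balance:
  Volume rate = throughput / density = 17216 / 2500 = 6.8864 m^3/h
  thickness = volume rate / (speed * 60 * width), i.e.
  thickness = throughput / (60 * speed * width * density) * 1000
  thickness = 17216 / (60 * 14.1 * 3.7 * 2500) * 1000 = 2.2 mm

2.2 mm


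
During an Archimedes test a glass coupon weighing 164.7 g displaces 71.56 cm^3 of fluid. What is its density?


Use the definition of density:
  rho = mass / volume
  rho = 164.7 / 71.56 = 2.302 g/cm^3

2.302 g/cm^3


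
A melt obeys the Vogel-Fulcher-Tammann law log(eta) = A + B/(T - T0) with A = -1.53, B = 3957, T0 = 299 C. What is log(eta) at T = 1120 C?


VFT equation: log(eta) = A + B / (T - T0)
  T - T0 = 1120 - 299 = 821
  B / (T - T0) = 3957 / 821 = 4.82
  log(eta) = -1.53 + 4.82 = 3.29

3.29


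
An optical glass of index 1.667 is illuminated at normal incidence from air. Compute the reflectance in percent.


Fresnel reflectance at normal incidence:
  R = ((n - 1)/(n + 1))^2
  (n - 1)/(n + 1) = (1.667 - 1)/(1.667 + 1) = 0.250094
  R = 0.250094^2 = 0.062547
  R(%) = 0.062547 * 100 = 6.255%

6.255%


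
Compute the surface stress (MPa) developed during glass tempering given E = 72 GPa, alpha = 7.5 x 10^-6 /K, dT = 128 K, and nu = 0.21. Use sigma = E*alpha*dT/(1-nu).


Tempering stress: sigma = E * alpha * dT / (1 - nu)
  E (MPa) = 72 * 1000 = 72000
  Numerator = 72000 * (7.5 x 10^-6) * 128 = 69.12
  Denominator = 1 - 0.21 = 0.79
  sigma = 69.12 / 0.79 = 87.5 MPa

87.5 MPa


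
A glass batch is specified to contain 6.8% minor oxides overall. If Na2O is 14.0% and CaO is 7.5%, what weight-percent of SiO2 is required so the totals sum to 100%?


Known pieces sum to 100%:
  SiO2 = 100 - (others + Na2O + CaO)
  SiO2 = 100 - (6.8 + 14.0 + 7.5) = 71.7%

71.7%


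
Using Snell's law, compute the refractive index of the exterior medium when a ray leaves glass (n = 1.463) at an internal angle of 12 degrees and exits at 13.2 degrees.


Apply Snell's law: n1 * sin(theta1) = n2 * sin(theta2)
  n2 = n1 * sin(theta1) / sin(theta2)
  sin(12) = 0.207912
  sin(13.2) = 0.228351
  n2 = 1.463 * 0.207912 / 0.228351 = 1.3321

1.3321


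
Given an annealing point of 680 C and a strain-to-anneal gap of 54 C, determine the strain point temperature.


Strain point = annealing point - difference:
  T_strain = 680 - 54 = 626 C

626 C


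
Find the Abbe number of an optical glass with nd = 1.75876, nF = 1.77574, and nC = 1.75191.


Abbe number formula: Vd = (nd - 1) / (nF - nC)
  nd - 1 = 1.75876 - 1 = 0.75876
  nF - nC = 1.77574 - 1.75191 = 0.02383
  Vd = 0.75876 / 0.02383 = 31.84

31.84


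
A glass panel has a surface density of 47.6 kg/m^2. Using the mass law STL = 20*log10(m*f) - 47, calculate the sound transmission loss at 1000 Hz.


Mass law: STL = 20 * log10(m * f) - 47
  m * f = 47.6 * 1000 = 47600
  log10(47600) = 4.67761
  STL = 20 * 4.67761 - 47 = 93.5522 - 47 = 46.6 dB

46.6 dB


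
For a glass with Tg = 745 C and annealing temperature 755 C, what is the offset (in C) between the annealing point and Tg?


Offset = T_anneal - Tg:
  offset = 755 - 745 = 10 C

10 C


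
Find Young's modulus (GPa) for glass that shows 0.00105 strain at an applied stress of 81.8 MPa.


Young's modulus: E = stress / strain
  E = 81.8 MPa / 0.00105 = 77904.76 MPa
Convert to GPa: 77904.76 / 1000 = 77.9 GPa

77.9 GPa


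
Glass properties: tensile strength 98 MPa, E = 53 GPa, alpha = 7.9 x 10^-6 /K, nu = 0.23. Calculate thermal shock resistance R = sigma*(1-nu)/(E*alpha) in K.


Thermal shock resistance: R = sigma * (1 - nu) / (E * alpha)
  Numerator = 98 * (1 - 0.23) = 75.46
  Denominator = 53 * 1000 * (7.9 x 10^-6) = 0.4187
  R = 75.46 / 0.4187 = 180.2 K

180.2 K


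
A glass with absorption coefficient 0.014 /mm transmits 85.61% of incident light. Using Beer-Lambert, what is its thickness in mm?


Rearrange T = exp(-alpha * thickness):
  thickness = -ln(T) / alpha
  T = 85.61/100 = 0.8561
  ln(T) = -0.15537
  -ln(T) = 0.15537
  thickness = 0.15537 / 0.014 = 11.1 mm

11.1 mm


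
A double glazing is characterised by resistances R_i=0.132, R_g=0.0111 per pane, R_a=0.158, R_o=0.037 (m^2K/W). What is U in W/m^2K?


Total thermal resistance (series):
  R_total = R_in + R_glass + R_air + R_glass + R_out
  R_total = 0.132 + 0.0111 + 0.158 + 0.0111 + 0.037 = 0.3492 m^2K/W
U-value = 1 / R_total = 1 / 0.3492 = 2.864 W/m^2K

2.864 W/m^2K


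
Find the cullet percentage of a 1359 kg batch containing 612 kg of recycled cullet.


Cullet ratio = (cullet mass / total batch mass) * 100
  Ratio = 612 / 1359 * 100 = 45.03%

45.03%


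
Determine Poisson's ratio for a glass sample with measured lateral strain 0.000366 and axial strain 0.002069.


Poisson's ratio: nu = lateral strain / axial strain
  nu = 0.000366 / 0.002069 = 0.1769

0.1769


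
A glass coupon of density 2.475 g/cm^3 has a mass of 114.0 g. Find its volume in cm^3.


Rearrange rho = m / V:
  V = m / rho
  V = 114.0 / 2.475 = 46.061 cm^3

46.061 cm^3


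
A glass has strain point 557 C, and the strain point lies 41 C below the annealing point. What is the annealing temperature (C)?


T_anneal = T_strain + gap:
  T_anneal = 557 + 41 = 598 C

598 C


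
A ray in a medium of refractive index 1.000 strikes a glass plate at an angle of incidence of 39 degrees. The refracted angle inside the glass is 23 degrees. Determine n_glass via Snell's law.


Apply Snell's law: n1 * sin(theta1) = n2 * sin(theta2)
  n2 = n1 * sin(theta1) / sin(theta2)
  sin(39) = 0.62932
  sin(23) = 0.390731
  n2 = 1.000 * 0.62932 / 0.390731 = 1.6106

1.6106


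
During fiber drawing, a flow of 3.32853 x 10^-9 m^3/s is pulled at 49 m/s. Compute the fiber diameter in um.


Cross-sectional area from continuity:
  A = Q / v = 3.32853 x 10^-9 / 49 = 6.792918 x 10^-11 m^2
Diameter from circular cross-section:
  d = sqrt(4A / pi) * 10^6 (m -> um)
  d = sqrt(4 * 6.792918 x 10^-11 / pi) * 10^6 = 9.3 um

9.3 um


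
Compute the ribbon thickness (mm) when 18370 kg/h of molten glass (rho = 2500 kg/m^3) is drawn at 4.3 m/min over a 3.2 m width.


Ribbon cross-section from mass balance:
  Volume rate = throughput / density = 18370 / 2500 = 7.348 m^3/h
  thickness = volume rate / (speed * 60 * width), i.e.
  thickness = throughput / (60 * speed * width * density) * 1000
  thickness = 18370 / (60 * 4.3 * 3.2 * 2500) * 1000 = 8.9 mm

8.9 mm


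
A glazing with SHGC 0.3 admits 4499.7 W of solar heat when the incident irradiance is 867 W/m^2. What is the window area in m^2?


Rearrange Q = Area * SHGC * Irradiance:
  Area = Q / (SHGC * Irradiance)
  Area = 4499.7 / (0.3 * 867) = 17.3 m^2

17.3 m^2


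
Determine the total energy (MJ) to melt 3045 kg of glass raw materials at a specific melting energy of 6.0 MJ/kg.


Total energy = mass * specific energy
  E = 3045 * 6.0 = 18270 MJ

18270 MJ


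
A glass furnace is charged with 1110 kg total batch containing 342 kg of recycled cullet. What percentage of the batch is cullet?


Cullet ratio = (cullet mass / total batch mass) * 100
  Ratio = 342 / 1110 * 100 = 30.81%

30.81%


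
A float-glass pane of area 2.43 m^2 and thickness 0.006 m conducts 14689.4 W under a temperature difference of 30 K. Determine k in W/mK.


Fourier's law rearranged: k = Q * t / (A * dT)
  Numerator = 14689.4 * 0.006 = 88.1364
  Denominator = 2.43 * 30 = 72.9
  k = 88.1364 / 72.9 = 1.209 W/mK

1.209 W/mK


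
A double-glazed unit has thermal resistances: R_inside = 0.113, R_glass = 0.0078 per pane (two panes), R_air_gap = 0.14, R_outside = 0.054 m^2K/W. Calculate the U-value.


Total thermal resistance (series):
  R_total = R_in + R_glass + R_air + R_glass + R_out
  R_total = 0.113 + 0.0078 + 0.14 + 0.0078 + 0.054 = 0.3226 m^2K/W
U-value = 1 / R_total = 1 / 0.3226 = 3.1 W/m^2K

3.1 W/m^2K


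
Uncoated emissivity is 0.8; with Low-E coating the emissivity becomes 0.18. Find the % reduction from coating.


Percentage reduction = (1 - coated/uncoated) * 100
  Ratio = 0.18 / 0.8 = 0.225
  Reduction = (1 - 0.225) * 100 = 77.5%

77.5%


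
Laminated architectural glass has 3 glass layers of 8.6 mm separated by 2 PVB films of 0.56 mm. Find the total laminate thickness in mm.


Total thickness = glass contribution + PVB contribution
  Glass: 3 * 8.6 = 25.8 mm
  PVB: 2 * 0.56 = 1.12 mm
  Total = 25.8 + 1.12 = 26.92 mm

26.92 mm


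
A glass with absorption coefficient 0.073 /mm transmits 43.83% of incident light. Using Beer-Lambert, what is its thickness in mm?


Rearrange T = exp(-alpha * thickness):
  thickness = -ln(T) / alpha
  T = 43.83/100 = 0.4383
  ln(T) = -0.82485
  -ln(T) = 0.82485
  thickness = 0.82485 / 0.073 = 11.3 mm

11.3 mm


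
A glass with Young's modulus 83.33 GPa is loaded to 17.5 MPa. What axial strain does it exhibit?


Rearrange E = sigma / epsilon:
  epsilon = sigma / E
  E (MPa) = 83.33 * 1000 = 83330
  epsilon = 17.5 / 83330 = 0.00021

0.00021


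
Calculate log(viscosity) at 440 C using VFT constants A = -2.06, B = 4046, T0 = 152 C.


VFT equation: log(eta) = A + B / (T - T0)
  T - T0 = 440 - 152 = 288
  B / (T - T0) = 4046 / 288 = 14.049
  log(eta) = -2.06 + 14.049 = 11.989

11.989


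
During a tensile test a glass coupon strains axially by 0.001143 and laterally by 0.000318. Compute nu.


Poisson's ratio: nu = lateral strain / axial strain
  nu = 0.000318 / 0.001143 = 0.2782

0.2782


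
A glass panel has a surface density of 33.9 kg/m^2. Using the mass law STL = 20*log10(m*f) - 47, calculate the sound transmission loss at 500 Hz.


Mass law: STL = 20 * log10(m * f) - 47
  m * f = 33.9 * 500 = 16950
  log10(16950) = 4.22917
  STL = 20 * 4.22917 - 47 = 84.5834 - 47 = 37.6 dB

37.6 dB


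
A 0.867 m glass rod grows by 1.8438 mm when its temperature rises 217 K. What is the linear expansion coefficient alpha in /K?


Rearrange dL = alpha * L0 * dT for alpha:
  alpha = dL / (L0 * dT)
  alpha = (1.8438 / 1000) / (0.867 * 217) = 0.0000098 /K = 9.8 x 10^-6 /K

9.8 x 10^-6 /K


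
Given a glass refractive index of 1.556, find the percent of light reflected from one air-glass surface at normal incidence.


Fresnel reflectance at normal incidence:
  R = ((n - 1)/(n + 1))^2
  (n - 1)/(n + 1) = (1.556 - 1)/(1.556 + 1) = 0.217527
  R = 0.217527^2 = 0.047318
  R(%) = 0.047318 * 100 = 4.732%

4.732%


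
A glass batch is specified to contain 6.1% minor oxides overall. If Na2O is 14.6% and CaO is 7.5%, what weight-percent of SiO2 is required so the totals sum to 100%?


Known pieces sum to 100%:
  SiO2 = 100 - (others + Na2O + CaO)
  SiO2 = 100 - (6.1 + 14.6 + 7.5) = 71.8%

71.8%


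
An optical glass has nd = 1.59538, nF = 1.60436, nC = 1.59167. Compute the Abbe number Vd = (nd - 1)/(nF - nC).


Abbe number formula: Vd = (nd - 1) / (nF - nC)
  nd - 1 = 1.59538 - 1 = 0.59538
  nF - nC = 1.60436 - 1.59167 = 0.01269
  Vd = 0.59538 / 0.01269 = 46.92

46.92
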